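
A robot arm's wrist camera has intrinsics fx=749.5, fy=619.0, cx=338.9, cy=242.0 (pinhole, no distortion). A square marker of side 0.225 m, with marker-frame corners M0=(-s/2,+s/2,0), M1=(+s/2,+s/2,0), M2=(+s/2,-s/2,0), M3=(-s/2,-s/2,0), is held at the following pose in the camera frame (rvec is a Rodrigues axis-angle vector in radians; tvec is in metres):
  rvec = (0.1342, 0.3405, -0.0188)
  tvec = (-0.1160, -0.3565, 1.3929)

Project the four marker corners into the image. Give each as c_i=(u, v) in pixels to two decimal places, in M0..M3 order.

Intrinsics K: fx=749.5, fy=619.0, cx=338.9, cy=242.0
Marker side s = 0.225 m; corners in marker frame (Z=0):
  M0 = (-0.1125, +0.1125, 0)
  M1 = (+0.1125, +0.1125, 0)
  M2 = (+0.1125, -0.1125, 0)
  M3 = (-0.1125, -0.1125, 0)
rvec = (0.1342, 0.3405, -0.0188), |rvec| = θ = 0.36647 rad = 20.997°
Rodrigues: sinθ=0.35833, 1−cosθ=0.06640; R = I + sinθ·[k]× + (1−cosθ)·[k]×²:
    [+0.94250 +0.04097 +0.33168]
    [+0.00421 +0.99092 -0.13438]
    [-0.33418 +0.12805 +0.93377]
t = (-0.1160, -0.3565, 1.3929) m
M0: Pc = R·M0+t = (-0.21742, -0.24550, +1.44490); u = 749.5·(-0.21742)/1.44490 + 338.9 = 226.1189, v = 619.0·(-0.24550)/1.44490 + 242.0 = 136.8291
M1: Pc = R·M1+t = (-0.00536, -0.24455, +1.36971); u = 749.5·(-0.00536)/1.36971 + 338.9 = 335.9676, v = 619.0·(-0.24455)/1.36971 + 242.0 = 131.4840
M2: Pc = R·M2+t = (-0.01458, -0.46750, +1.34090); u = 749.5·(-0.01458)/1.34090 + 338.9 = 330.7514, v = 619.0·(-0.46750)/1.34090 + 242.0 = 26.1855
M3: Pc = R·M3+t = (-0.22664, -0.46845, +1.41609); u = 749.5·(-0.22664)/1.41609 + 338.9 = 218.9446, v = 619.0·(-0.46845)/1.41609 + 242.0 = 37.2304

c0=(226.12, 136.83) c1=(335.97, 131.48) c2=(330.75, 26.19) c3=(218.94, 37.23)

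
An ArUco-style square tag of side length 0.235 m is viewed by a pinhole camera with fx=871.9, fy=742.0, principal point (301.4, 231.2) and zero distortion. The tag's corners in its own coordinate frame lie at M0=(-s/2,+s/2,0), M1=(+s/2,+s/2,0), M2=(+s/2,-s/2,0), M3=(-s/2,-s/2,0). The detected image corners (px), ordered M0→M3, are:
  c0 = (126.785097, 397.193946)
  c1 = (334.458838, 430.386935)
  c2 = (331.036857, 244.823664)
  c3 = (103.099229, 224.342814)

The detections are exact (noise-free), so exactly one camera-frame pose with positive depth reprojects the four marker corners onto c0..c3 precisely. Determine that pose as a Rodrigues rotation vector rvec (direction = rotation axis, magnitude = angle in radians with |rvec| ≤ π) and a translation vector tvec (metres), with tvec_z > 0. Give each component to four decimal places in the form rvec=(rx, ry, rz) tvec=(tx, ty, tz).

rvec=(0.3712, 0.3353, 0.0356) tvec=(-0.0811, 0.1127, 0.8640)

Intrinsics K: fx=871.9, fy=742.0, cx=301.4, cy=231.2
Marker side s = 0.235 m; corners in marker frame (Z=0):
  M0 = (-0.1175, +0.1175, 0)
  M1 = (+0.1175, +0.1175, 0)
  M2 = (+0.1175, -0.1175, 0)
  M3 = (-0.1175, -0.1175, 0)
Detected image corners:
  c0 = (126.785097, 397.193946) px
  c1 = (334.458838, 430.386935) px
  c2 = (331.036857, 244.823664) px
  c3 = (103.099229, 224.342814) px
Planar DLT: solve 8×8 A·h = b for H (H[2,2]=1):
  H  [+843.11226 +153.22120 +219.51367]
  H  [-2.64832 +897.12511 +328.01913]
  H  [-0.36454 +0.41859 +1.00000]
B = K⁻¹H; ‖b₁‖=1.157425, ‖b₂‖=1.157425; λ = 2/(‖b₁‖+‖b₂‖) = 0.863987, sign → tz>0 ⇒ λ=+0.863987
r₁ = λ·B[:,0] = (+0.94433,+0.09505,-0.31496); r₂ = λ·B[:,1] = (+0.02681,+0.93193,+0.36165)
r₃ = r₁×r₂ = (+0.32789,-0.34997,+0.87750); SVD([r₁ r₂ r₃]) → R = UVᵀ:
  R  [+0.94433 +0.02681 +0.32789]
  R  [+0.09505 +0.93193 -0.34997]
  R  [-0.31496 +0.36165 +0.87750]
t = (-0.08114, +0.11274, +0.86399) m
tr R = 2.753765; θ = arccos((tr R − 1)/2) = 0.501459 rad = 28.731°
axis k = ((R−Rᵀ)₃₂, (R−Rᵀ)₁₃, (R−Rᵀ)₂₁) / (2 sinθ) = (+0.740181, +0.668651, +0.070978)
rvec = θ·k = (+0.371170, +0.335301, +0.035593)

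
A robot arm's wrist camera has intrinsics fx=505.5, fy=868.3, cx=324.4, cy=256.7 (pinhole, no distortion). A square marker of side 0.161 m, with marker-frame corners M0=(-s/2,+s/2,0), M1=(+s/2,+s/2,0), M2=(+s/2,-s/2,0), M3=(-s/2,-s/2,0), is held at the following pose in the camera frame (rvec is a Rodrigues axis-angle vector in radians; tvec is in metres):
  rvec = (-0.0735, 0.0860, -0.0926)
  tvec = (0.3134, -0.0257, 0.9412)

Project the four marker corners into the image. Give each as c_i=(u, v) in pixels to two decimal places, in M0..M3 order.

Intrinsics K: fx=505.5, fy=868.3, cx=324.4, cy=256.7
Marker side s = 0.161 m; corners in marker frame (Z=0):
  M0 = (-0.0805, +0.0805, 0)
  M1 = (+0.0805, +0.0805, 0)
  M2 = (+0.0805, -0.0805, 0)
  M3 = (-0.0805, -0.0805, 0)
rvec = (-0.0735, 0.0860, -0.0926), |rvec| = θ = 0.14620 rad = 8.376°
Rodrigues: sinθ=0.14567, 1−cosθ=0.01067; R = I + sinθ·[k]× + (1−cosθ)·[k]×²:
    [+0.99203 +0.08912 +0.08909]
    [-0.09543 +0.99302 +0.06926]
    [-0.08230 -0.07721 +0.99361]
t = (0.3134, -0.0257, 0.9412) m
M0: Pc = R·M0+t = (+0.24072, +0.06192, +0.94161); u = 505.5·(+0.24072)/0.94161 + 324.4 = 453.6274, v = 868.3·(+0.06192)/0.94161 + 256.7 = 313.7994
M1: Pc = R·M1+t = (+0.40043, +0.04656, +0.92836); u = 505.5·(+0.40043)/0.92836 + 324.4 = 542.4389, v = 868.3·(+0.04656)/0.92836 + 256.7 = 300.2447
M2: Pc = R·M2+t = (+0.38608, -0.11332, +0.94079); u = 505.5·(+0.38608)/0.94079 + 324.4 = 531.8486, v = 868.3·(-0.11332)/0.94079 + 256.7 = 152.1115
M3: Pc = R·M3+t = (+0.22637, -0.09796, +0.95404); u = 505.5·(+0.22637)/0.95404 + 324.4 = 444.3414, v = 868.3·(-0.09796)/0.95404 + 256.7 = 167.5468

c0=(453.63, 313.80) c1=(542.44, 300.24) c2=(531.85, 152.11) c3=(444.34, 167.55)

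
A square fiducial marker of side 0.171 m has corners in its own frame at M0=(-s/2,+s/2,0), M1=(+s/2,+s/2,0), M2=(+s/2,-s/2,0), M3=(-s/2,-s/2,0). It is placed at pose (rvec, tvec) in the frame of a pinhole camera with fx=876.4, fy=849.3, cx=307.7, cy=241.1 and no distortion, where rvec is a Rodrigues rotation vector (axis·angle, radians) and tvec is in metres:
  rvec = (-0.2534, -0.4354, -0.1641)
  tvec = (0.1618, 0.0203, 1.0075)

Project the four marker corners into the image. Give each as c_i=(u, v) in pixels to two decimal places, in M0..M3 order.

c0=(402.77, 339.86) c1=(526.36, 318.18) c2=(489.40, 185.01) c3=(367.45, 195.87)

Intrinsics K: fx=876.4, fy=849.3, cx=307.7, cy=241.1
Marker side s = 0.171 m; corners in marker frame (Z=0):
  M0 = (-0.0855, +0.0855, 0)
  M1 = (+0.0855, +0.0855, 0)
  M2 = (+0.0855, -0.0855, 0)
  M3 = (-0.0855, -0.0855, 0)
rvec = (-0.2534, -0.4354, -0.1641), |rvec| = θ = 0.52982 rad = 30.357°
Rodrigues: sinθ=0.50538, 1−cosθ=0.13710; R = I + sinθ·[k]× + (1−cosθ)·[k]×²:
    [+0.89426 +0.21042 -0.39500]
    [-0.10264 +0.95549 +0.27661]
    [+0.43562 -0.20681 +0.87605]
t = (0.1618, 0.0203, 1.0075) m
M0: Pc = R·M0+t = (+0.10333, +0.11077, +0.95257); u = 876.4·(+0.10333)/0.95257 + 307.7 = 402.7687, v = 849.3·(+0.11077)/0.95257 + 241.1 = 339.8610
M1: Pc = R·M1+t = (+0.25625, +0.09322, +1.02706); u = 876.4·(+0.25625)/1.02706 + 307.7 = 526.3595, v = 849.3·(+0.09322)/1.02706 + 241.1 = 318.1840
M2: Pc = R·M2+t = (+0.22027, -0.07017, +1.06243); u = 876.4·(+0.22027)/1.06243 + 307.7 = 489.4000, v = 849.3·(-0.07017)/1.06243 + 241.1 = 185.0064
M3: Pc = R·M3+t = (+0.06735, -0.05262, +0.98794); u = 876.4·(+0.06735)/0.98794 + 307.7 = 367.4466, v = 849.3·(-0.05262)/0.98794 + 241.1 = 195.8658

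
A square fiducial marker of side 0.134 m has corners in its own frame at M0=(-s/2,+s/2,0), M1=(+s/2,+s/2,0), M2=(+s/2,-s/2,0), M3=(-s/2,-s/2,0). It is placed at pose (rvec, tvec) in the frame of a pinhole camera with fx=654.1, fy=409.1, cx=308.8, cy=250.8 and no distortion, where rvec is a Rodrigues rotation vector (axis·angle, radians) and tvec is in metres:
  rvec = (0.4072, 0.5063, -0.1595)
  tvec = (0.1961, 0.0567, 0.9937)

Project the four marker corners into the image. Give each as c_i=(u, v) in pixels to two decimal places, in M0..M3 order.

Intrinsics K: fx=654.1, fy=409.1, cx=308.8, cy=250.8
Marker side s = 0.134 m; corners in marker frame (Z=0):
  M0 = (-0.0670, +0.0670, 0)
  M1 = (+0.0670, +0.0670, 0)
  M2 = (+0.0670, -0.0670, 0)
  M3 = (-0.0670, -0.0670, 0)
rvec = (0.4072, 0.5063, -0.1595), |rvec| = θ = 0.66902 rad = 38.332°
Rodrigues: sinθ=0.62022, 1−cosθ=0.21557; R = I + sinθ·[k]× + (1−cosθ)·[k]×²:
    [+0.86429 +0.24716 +0.43809]
    [-0.04857 +0.90789 -0.41639]
    [-0.50065 +0.33860 +0.79668]
t = (0.1961, 0.0567, 0.9937) m
M0: Pc = R·M0+t = (+0.15475, +0.12078, +1.04993); u = 654.1·(+0.15475)/1.04993 + 308.8 = 405.2099, v = 409.1·(+0.12078)/1.04993 + 250.8 = 297.8624
M1: Pc = R·M1+t = (+0.27057, +0.11427, +0.98284); u = 654.1·(+0.27057)/0.98284 + 308.8 = 488.8673, v = 409.1·(+0.11427)/0.98284 + 250.8 = 298.3657
M2: Pc = R·M2+t = (+0.23745, -0.00738, +0.93747); u = 654.1·(+0.23745)/0.93747 + 308.8 = 474.4740, v = 409.1·(-0.00738)/0.93747 + 250.8 = 247.5783
M3: Pc = R·M3+t = (+0.12163, -0.00087, +1.00456); u = 654.1·(+0.12163)/1.00456 + 308.8 = 387.9993, v = 409.1·(-0.00087)/1.00456 + 250.8 = 250.4440

c0=(405.21, 297.86) c1=(488.87, 298.37) c2=(474.47, 247.58) c3=(388.00, 250.44)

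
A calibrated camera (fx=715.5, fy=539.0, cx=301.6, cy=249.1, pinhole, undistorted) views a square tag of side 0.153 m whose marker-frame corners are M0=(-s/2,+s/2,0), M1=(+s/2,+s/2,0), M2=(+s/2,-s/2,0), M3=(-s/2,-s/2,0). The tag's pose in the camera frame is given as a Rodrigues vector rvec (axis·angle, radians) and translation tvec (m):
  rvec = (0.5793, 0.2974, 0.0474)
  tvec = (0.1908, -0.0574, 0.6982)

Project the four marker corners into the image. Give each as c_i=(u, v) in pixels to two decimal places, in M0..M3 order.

Intrinsics K: fx=715.5, fy=539.0, cx=301.6, cy=249.1
Marker side s = 0.153 m; corners in marker frame (Z=0):
  M0 = (-0.0765, +0.0765, 0)
  M1 = (+0.0765, +0.0765, 0)
  M2 = (+0.0765, -0.0765, 0)
  M3 = (-0.0765, -0.0765, 0)
rvec = (0.5793, 0.2974, 0.0474), |rvec| = θ = 0.65290 rad = 37.409°
Rodrigues: sinθ=0.60749, 1−cosθ=0.20568; R = I + sinθ·[k]× + (1−cosθ)·[k]×²:
    [+0.95624 +0.03902 +0.28997]
    [+0.12723 +0.83700 -0.53221]
    [-0.26347 +0.54581 +0.79541]
t = (0.1908, -0.0574, 0.6982) m
M0: Pc = R·M0+t = (+0.12063, -0.00310, +0.76011); u = 715.5·(+0.12063)/0.76011 + 301.6 = 415.1529, v = 539.0·(-0.00310)/0.76011 + 249.1 = 246.8999
M1: Pc = R·M1+t = (+0.26694, +0.01636, +0.71980); u = 715.5·(+0.26694)/0.71980 + 301.6 = 566.9432, v = 539.0·(+0.01636)/0.71980 + 249.1 = 261.3532
M2: Pc = R·M2+t = (+0.26097, -0.11170, +0.63629); u = 715.5·(+0.26097)/0.63629 + 301.6 = 595.0544, v = 539.0·(-0.11170)/0.63629 + 249.1 = 154.4814
M3: Pc = R·M3+t = (+0.11466, -0.13116, +0.67660); u = 715.5·(+0.11466)/0.67660 + 301.6 = 422.8546, v = 539.0·(-0.13116)/0.67660 + 249.1 = 144.6114

c0=(415.15, 246.90) c1=(566.94, 261.35) c2=(595.05, 154.48) c3=(422.85, 144.61)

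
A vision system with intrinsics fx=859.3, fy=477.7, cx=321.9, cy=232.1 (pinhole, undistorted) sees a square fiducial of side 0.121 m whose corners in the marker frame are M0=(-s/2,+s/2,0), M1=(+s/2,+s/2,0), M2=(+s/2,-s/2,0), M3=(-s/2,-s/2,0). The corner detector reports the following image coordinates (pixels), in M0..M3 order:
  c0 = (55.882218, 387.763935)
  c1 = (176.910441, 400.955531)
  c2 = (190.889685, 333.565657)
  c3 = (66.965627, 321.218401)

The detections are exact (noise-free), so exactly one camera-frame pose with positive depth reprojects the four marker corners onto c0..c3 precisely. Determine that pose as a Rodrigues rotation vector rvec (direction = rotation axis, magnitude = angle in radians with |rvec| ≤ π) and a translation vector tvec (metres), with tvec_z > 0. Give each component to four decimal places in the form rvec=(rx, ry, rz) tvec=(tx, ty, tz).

Intrinsics K: fx=859.3, fy=477.7, cx=321.9, cy=232.1
Marker side s = 0.121 m; corners in marker frame (Z=0):
  M0 = (-0.0605, +0.0605, 0)
  M1 = (+0.0605, +0.0605, 0)
  M2 = (+0.0605, -0.0605, 0)
  M3 = (-0.0605, -0.0605, 0)
Detected image corners:
  c0 = (55.882218, 387.763935) px
  c1 = (176.910441, 400.955531) px
  c2 = (190.889685, 333.565657) px
  c3 = (66.965627, 321.218401) px
Planar DLT: solve 8×8 A·h = b for H (H[2,2]=1):
  H  [+995.04864 -81.23679 +122.07924]
  H  [+55.49819 +618.81673 +361.18937]
  H  [-0.13875 +0.18121 +1.00000]
B = K⁻¹H; ‖b₁‖=1.231644, ‖b₂‖=1.231644; λ = 2/(‖b₁‖+‖b₂‖) = 0.811923, sign → tz>0 ⇒ λ=+0.811923
r₁ = λ·B[:,0] = (+0.98239,+0.14906,-0.11266); r₂ = λ·B[:,1] = (-0.13187,+0.98029,+0.14713)
r₃ = r₁×r₂ = (+0.13237,-0.12968,+0.98268); SVD([r₁ r₂ r₃]) → R = UVᵀ:
  R  [+0.98239 -0.13187 +0.13237]
  R  [+0.14906 +0.98029 -0.12968]
  R  [-0.11266 +0.14713 +0.98268]
t = (-0.18880, +0.21941, +0.81192) m
tr R = 2.945357; θ = arccos((tr R − 1)/2) = 0.234293 rad = 13.424°
axis k = ((R−Rᵀ)₃₂, (R−Rᵀ)₁₃, (R−Rᵀ)₂₁) / (2 sinθ) = (+0.596169, +0.527715, +0.605062)
rvec = θ·k = (+0.139678, +0.123640, +0.141762)

rvec=(0.1397, 0.1236, 0.1418) tvec=(-0.1888, 0.2194, 0.8119)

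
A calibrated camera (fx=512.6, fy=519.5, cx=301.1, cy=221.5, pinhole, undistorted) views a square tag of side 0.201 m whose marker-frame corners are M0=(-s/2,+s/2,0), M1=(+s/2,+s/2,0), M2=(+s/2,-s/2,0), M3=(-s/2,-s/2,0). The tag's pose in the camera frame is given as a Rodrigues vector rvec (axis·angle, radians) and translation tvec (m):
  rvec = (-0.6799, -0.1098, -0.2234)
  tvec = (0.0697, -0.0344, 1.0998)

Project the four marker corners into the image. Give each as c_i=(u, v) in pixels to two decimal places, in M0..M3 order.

Intrinsics K: fx=512.6, fy=519.5, cx=301.1, cy=221.5
Marker side s = 0.201 m; corners in marker frame (Z=0):
  M0 = (-0.1005, +0.1005, 0)
  M1 = (+0.1005, +0.1005, 0)
  M2 = (+0.1005, -0.1005, 0)
  M3 = (-0.1005, -0.1005, 0)
rvec = (-0.6799, -0.1098, -0.2234), |rvec| = θ = 0.72404 rad = 41.484°
Rodrigues: sinθ=0.66241, 1−cosθ=0.25086; R = I + sinθ·[k]× + (1−cosθ)·[k]×²:
    [+0.97035 +0.24011 -0.02777]
    [-0.16866 +0.75491 +0.63377]
    [+0.17314 -0.61030 +0.77302]
t = (0.0697, -0.0344, 1.0998) m
M0: Pc = R·M0+t = (-0.00369, +0.05842, +1.02106); u = 512.6·(-0.00369)/1.02106 + 301.1 = 299.2481, v = 519.5·(+0.05842)/1.02106 + 221.5 = 251.2225
M1: Pc = R·M1+t = (+0.19135, +0.02452, +1.05587); u = 512.6·(+0.19135)/1.05587 + 301.1 = 393.9968, v = 519.5·(+0.02452)/1.05587 + 221.5 = 233.5630
M2: Pc = R·M2+t = (+0.14309, -0.12722, +1.17854); u = 512.6·(+0.14309)/1.17854 + 301.1 = 363.3360, v = 519.5·(-0.12722)/1.17854 + 221.5 = 165.4218
M3: Pc = R·M3+t = (-0.05195, -0.09332, +1.14373); u = 512.6·(-0.05195)/1.14373 + 301.1 = 277.8165, v = 519.5·(-0.09332)/1.14373 + 221.5 = 179.1138

c0=(299.25, 251.22) c1=(394.00, 233.56) c2=(363.34, 165.42) c3=(277.82, 179.11)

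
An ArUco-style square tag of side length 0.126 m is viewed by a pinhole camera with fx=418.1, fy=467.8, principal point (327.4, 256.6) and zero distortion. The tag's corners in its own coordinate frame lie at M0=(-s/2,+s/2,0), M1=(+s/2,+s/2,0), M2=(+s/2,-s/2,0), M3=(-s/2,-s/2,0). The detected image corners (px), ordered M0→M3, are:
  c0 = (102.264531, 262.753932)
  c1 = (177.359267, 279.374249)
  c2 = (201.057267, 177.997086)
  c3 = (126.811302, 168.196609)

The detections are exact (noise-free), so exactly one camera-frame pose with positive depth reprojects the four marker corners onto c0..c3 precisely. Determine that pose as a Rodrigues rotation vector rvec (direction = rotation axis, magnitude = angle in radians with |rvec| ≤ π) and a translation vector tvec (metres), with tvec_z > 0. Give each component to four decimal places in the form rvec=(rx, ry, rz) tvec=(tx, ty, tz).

Intrinsics K: fx=418.1, fy=467.8, cx=327.4, cy=256.6
Marker side s = 0.126 m; corners in marker frame (Z=0):
  M0 = (-0.0630, +0.0630, 0)
  M1 = (+0.0630, +0.0630, 0)
  M2 = (+0.0630, -0.0630, 0)
  M3 = (-0.0630, -0.0630, 0)
Detected image corners:
  c0 = (102.264531, 262.753932) px
  c1 = (177.359267, 279.374249) px
  c2 = (201.057267, 177.997086) px
  c3 = (126.811302, 168.196609) px
Planar DLT: solve 8×8 A·h = b for H (H[2,2]=1):
  H  [+513.93216 -230.66157 +150.85089]
  H  [-10.58074 +719.45388 +221.07044]
  H  [-0.51777 -0.25748 +1.00000]
B = K⁻¹H; ‖b₁‖=1.734505, ‖b₂‖=1.734505; λ = 2/(‖b₁‖+‖b₂‖) = 0.576533, sign → tz>0 ⇒ λ=+0.576533
r₁ = λ·B[:,0] = (+0.94243,+0.15070,-0.29851); r₂ = λ·B[:,1] = (-0.20183,+0.96811,-0.14845)
r₃ = r₁×r₂ = (+0.26662,+0.20015,+0.94279); SVD([r₁ r₂ r₃]) → R = UVᵀ:
  R  [+0.94243 -0.20183 +0.26662]
  R  [+0.15070 +0.96811 +0.20015]
  R  [-0.29851 -0.14845 +0.94279]
t = (-0.24345, -0.04379, +0.57653) m
tr R = 2.853331; θ = arccos((tr R − 1)/2) = 0.385353 rad = 22.079°
axis k = ((R−Rᵀ)₃₂, (R−Rᵀ)₁₃, (R−Rᵀ)₂₁) / (2 sinθ) = (-0.463694, +0.751729, +0.468925)
rvec = θ·k = (-0.178686, +0.289681, +0.180702)

rvec=(-0.1787, 0.2897, 0.1807) tvec=(-0.2435, -0.0438, 0.5765)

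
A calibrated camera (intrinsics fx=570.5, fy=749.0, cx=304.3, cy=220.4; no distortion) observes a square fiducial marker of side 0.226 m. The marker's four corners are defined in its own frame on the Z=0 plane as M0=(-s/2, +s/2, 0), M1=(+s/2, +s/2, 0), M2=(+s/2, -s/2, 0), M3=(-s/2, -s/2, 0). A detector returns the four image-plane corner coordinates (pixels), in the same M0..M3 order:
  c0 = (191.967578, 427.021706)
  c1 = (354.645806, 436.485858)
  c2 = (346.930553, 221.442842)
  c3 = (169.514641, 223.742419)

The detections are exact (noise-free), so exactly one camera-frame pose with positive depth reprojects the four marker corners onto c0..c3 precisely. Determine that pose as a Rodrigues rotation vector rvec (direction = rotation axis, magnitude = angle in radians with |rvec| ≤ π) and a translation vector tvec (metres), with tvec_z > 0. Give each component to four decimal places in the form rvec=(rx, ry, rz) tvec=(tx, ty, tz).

rvec=(0.3095, 0.1864, -0.0395) tvec=(-0.0525, 0.1096, 0.7364)

Intrinsics K: fx=570.5, fy=749.0, cx=304.3, cy=220.4
Marker side s = 0.226 m; corners in marker frame (Z=0):
  M0 = (-0.1130, +0.1130, 0)
  M1 = (+0.1130, +0.1130, 0)
  M2 = (+0.1130, -0.1130, 0)
  M3 = (-0.1130, -0.1130, 0)
Detected image corners:
  c0 = (191.967578, 427.021706) px
  c1 = (354.645806, 436.485858) px
  c2 = (346.930553, 221.442842) px
  c3 = (169.514641, 223.742419) px
Planar DLT: solve 8×8 A·h = b for H (H[2,2]=1):
  H  [+682.93704 +175.63466 +263.65301]
  H  [-66.65105 +1057.63077 +331.92151]
  H  [-0.25582 +0.40618 +1.00000]
B = K⁻¹H; ‖b₁‖=1.357920, ‖b₂‖=1.357920; λ = 2/(‖b₁‖+‖b₂‖) = 0.736420, sign → tz>0 ⇒ λ=+0.736420
r₁ = λ·B[:,0] = (+0.98204,-0.01010,-0.18839); r₂ = λ·B[:,1] = (+0.06717,+0.95185,+0.29912)
r₃ = r₁×r₂ = (+0.17630,-0.30640,+0.93543); SVD([r₁ r₂ r₃]) → R = UVᵀ:
  R  [+0.98204 +0.06717 +0.17630]
  R  [-0.01010 +0.95185 -0.30640]
  R  [-0.18839 +0.29912 +0.93543]
t = (-0.05247, +0.10965, +0.73642) m
tr R = 2.869326; θ = arccos((tr R − 1)/2) = 0.363487 rad = 20.826°
axis k = ((R−Rᵀ)₃₂, (R−Rᵀ)₁₃, (R−Rᵀ)₂₁) / (2 sinθ) = (+0.851562, +0.512869, -0.108658)
rvec = θ·k = (+0.309532, +0.186421, -0.039496)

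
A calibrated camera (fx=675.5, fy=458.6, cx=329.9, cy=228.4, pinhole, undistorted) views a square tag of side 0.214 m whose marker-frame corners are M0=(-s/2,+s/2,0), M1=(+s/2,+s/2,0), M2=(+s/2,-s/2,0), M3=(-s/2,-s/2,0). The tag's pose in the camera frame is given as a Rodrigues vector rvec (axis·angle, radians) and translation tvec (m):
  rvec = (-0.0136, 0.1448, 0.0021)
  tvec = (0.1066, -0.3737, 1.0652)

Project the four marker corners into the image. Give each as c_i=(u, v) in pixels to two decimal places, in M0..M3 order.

c0=(330.14, 115.01) c1=(466.60, 111.78) c2=(466.65, 18.74) c3=(330.55, 24.63)

Intrinsics K: fx=675.5, fy=458.6, cx=329.9, cy=228.4
Marker side s = 0.214 m; corners in marker frame (Z=0):
  M0 = (-0.1070, +0.1070, 0)
  M1 = (+0.1070, +0.1070, 0)
  M2 = (+0.1070, -0.1070, 0)
  M3 = (-0.1070, -0.1070, 0)
rvec = (-0.0136, 0.1448, 0.0021), |rvec| = θ = 0.14545 rad = 8.334°
Rodrigues: sinθ=0.14494, 1−cosθ=0.01056; R = I + sinθ·[k]× + (1−cosθ)·[k]×²:
    [+0.98953 -0.00308 +0.14428]
    [+0.00111 +0.99991 +0.01370]
    [-0.14430 -0.01340 +0.98944]
t = (0.1066, -0.3737, 1.0652) m
M0: Pc = R·M0+t = (+0.00039, -0.26683, +1.07921); u = 675.5·(+0.00039)/1.07921 + 329.9 = 330.1447, v = 458.6·(-0.26683)/1.07921 + 228.4 = 115.0133
M1: Pc = R·M1+t = (+0.21215, -0.26659, +1.04833); u = 675.5·(+0.21215)/1.04833 + 329.9 = 466.6018, v = 458.6·(-0.26659)/1.04833 + 228.4 = 111.7771
M2: Pc = R·M2+t = (+0.21281, -0.48057, +1.05119); u = 675.5·(+0.21281)/1.05119 + 329.9 = 466.6518, v = 458.6·(-0.48057)/1.05119 + 228.4 = 18.7431
M3: Pc = R·M3+t = (+0.00105, -0.48081, +1.08207); u = 675.5·(+0.00105)/1.08207 + 329.9 = 330.5549, v = 458.6·(-0.48081)/1.08207 + 228.4 = 24.6258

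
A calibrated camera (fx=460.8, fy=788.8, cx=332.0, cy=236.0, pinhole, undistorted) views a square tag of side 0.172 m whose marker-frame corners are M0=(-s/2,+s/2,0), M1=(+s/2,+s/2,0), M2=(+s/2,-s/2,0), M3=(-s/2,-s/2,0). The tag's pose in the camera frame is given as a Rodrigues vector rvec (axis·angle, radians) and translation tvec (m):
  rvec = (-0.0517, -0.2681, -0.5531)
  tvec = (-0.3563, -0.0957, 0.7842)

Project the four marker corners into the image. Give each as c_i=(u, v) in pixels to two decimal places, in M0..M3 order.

c0=(101.79, 258.19) c1=(194.82, 171.08) c2=(142.40, 27.41) c3=(45.74, 106.35)

Intrinsics K: fx=460.8, fy=788.8, cx=332.0, cy=236.0
Marker side s = 0.172 m; corners in marker frame (Z=0):
  M0 = (-0.0860, +0.0860, 0)
  M1 = (+0.0860, +0.0860, 0)
  M2 = (+0.0860, -0.0860, 0)
  M3 = (-0.0860, -0.0860, 0)
rvec = (-0.0517, -0.2681, -0.5531), |rvec| = θ = 0.61682 rad = 35.341°
Rodrigues: sinθ=0.57845, 1−cosθ=0.18428; R = I + sinθ·[k]× + (1−cosθ)·[k]×²:
    [+0.81702 +0.52540 -0.23757]
    [-0.51197 +0.85053 +0.12031]
    [+0.26527 +0.02334 +0.96389]
t = (-0.3563, -0.0957, 0.7842) m
M0: Pc = R·M0+t = (-0.38138, +0.02148, +0.76339); u = 460.8·(-0.38138)/0.76339 + 332.0 = 101.7921, v = 788.8·(+0.02148)/0.76339 + 236.0 = 258.1905
M1: Pc = R·M1+t = (-0.24085, -0.06658, +0.80902); u = 460.8·(-0.24085)/0.80902 + 332.0 = 194.8160, v = 788.8·(-0.06658)/0.80902 + 236.0 = 171.0803
M2: Pc = R·M2+t = (-0.33122, -0.21288, +0.80501); u = 460.8·(-0.33122)/0.80501 + 332.0 = 142.4030, v = 788.8·(-0.21288)/0.80501 + 236.0 = 27.4098
M3: Pc = R·M3+t = (-0.47175, -0.12482, +0.75938); u = 460.8·(-0.47175)/0.75938 + 332.0 = 45.7382, v = 788.8·(-0.12482)/0.75938 + 236.0 = 106.3482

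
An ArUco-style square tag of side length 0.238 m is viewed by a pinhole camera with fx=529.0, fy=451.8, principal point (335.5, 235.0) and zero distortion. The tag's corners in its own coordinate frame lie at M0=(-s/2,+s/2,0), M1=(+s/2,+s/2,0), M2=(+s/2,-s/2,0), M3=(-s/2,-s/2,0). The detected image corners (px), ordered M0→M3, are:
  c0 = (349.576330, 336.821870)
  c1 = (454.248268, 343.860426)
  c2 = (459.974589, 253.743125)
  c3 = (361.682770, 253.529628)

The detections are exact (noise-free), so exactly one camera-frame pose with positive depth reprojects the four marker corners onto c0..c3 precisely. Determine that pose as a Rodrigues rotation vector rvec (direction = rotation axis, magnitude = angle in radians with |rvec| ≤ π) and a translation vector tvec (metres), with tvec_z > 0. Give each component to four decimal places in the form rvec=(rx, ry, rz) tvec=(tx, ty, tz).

Intrinsics K: fx=529.0, fy=451.8, cx=335.5, cy=235.0
Marker side s = 0.238 m; corners in marker frame (Z=0):
  M0 = (-0.1190, +0.1190, 0)
  M1 = (+0.1190, +0.1190, 0)
  M2 = (+0.1190, -0.1190, 0)
  M3 = (-0.1190, -0.1190, 0)
Detected image corners:
  c0 = (349.576330, 336.821870) px
  c1 = (454.248268, 343.860426) px
  c2 = (459.974589, 253.743125) px
  c3 = (361.682770, 253.529628) px
Planar DLT: solve 8×8 A·h = b for H (H[2,2]=1):
  H  [+296.49043 -156.69040 +404.60219]
  H  [-79.86059 +276.99889 +295.41289]
  H  [-0.31852 -0.29214 +1.00000]
B = K⁻¹H; ‖b₁‖=0.826416, ‖b₂‖=0.826416; λ = 2/(‖b₁‖+‖b₂‖) = 1.210045, sign → tz>0 ⇒ λ=+1.210045
r₁ = λ·B[:,0] = (+0.92264,-0.01341,-0.38543); r₂ = λ·B[:,1] = (-0.13422,+0.92575,-0.35351)
r₃ = r₁×r₂ = (+0.36155,+0.37789,+0.85234); SVD([r₁ r₂ r₃]) → R = UVᵀ:
  R  [+0.92264 -0.13422 +0.36155]
  R  [-0.01341 +0.92575 +0.37789]
  R  [-0.38543 -0.35351 +0.85234]
t = (+0.15807, +0.16180, +1.21004) m
tr R = 2.700732; θ = arccos((tr R − 1)/2) = 0.554116 rad = 31.749°
axis k = ((R−Rᵀ)₃₂, (R−Rᵀ)₁₃, (R−Rᵀ)₂₁) / (2 sinθ) = (-0.694992, +0.709795, +0.114791)
rvec = θ·k = (-0.385106, +0.393309, +0.063608)

rvec=(-0.3851, 0.3933, 0.0636) tvec=(0.1581, 0.1618, 1.2100)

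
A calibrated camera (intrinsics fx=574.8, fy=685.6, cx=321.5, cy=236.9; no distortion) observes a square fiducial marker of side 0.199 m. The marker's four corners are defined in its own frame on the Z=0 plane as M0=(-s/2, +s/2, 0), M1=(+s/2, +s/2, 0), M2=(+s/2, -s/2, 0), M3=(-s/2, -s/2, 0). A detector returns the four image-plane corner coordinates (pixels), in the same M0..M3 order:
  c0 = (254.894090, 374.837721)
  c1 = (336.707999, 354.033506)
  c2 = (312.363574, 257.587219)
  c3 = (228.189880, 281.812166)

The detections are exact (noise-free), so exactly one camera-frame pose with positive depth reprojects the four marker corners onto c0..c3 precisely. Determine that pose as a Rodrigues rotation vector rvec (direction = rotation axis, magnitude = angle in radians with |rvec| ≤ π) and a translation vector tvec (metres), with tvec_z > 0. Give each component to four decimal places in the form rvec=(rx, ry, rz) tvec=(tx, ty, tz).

Intrinsics K: fx=574.8, fy=685.6, cx=321.5, cy=236.9
Marker side s = 0.199 m; corners in marker frame (Z=0):
  M0 = (-0.0995, +0.0995, 0)
  M1 = (+0.0995, +0.0995, 0)
  M2 = (+0.0995, -0.0995, 0)
  M3 = (-0.0995, -0.0995, 0)
Detected image corners:
  c0 = (254.894090, 374.837721) px
  c1 = (336.707999, 354.033506) px
  c2 = (312.363574, 257.587219) px
  c3 = (228.189880, 281.812166) px
Planar DLT: solve 8×8 A·h = b for H (H[2,2]=1):
  H  [+378.04270 +180.74901 +282.70649]
  H  [-156.55971 +534.64786 +318.09424]
  H  [-0.13745 +0.18515 +1.00000]
B = K⁻¹H; ‖b₁‖=0.768893, ‖b₂‖=0.768893; λ = 2/(‖b₁‖+‖b₂‖) = 1.300571, sign → tz>0 ⇒ λ=+1.300571
r₁ = λ·B[:,0] = (+0.95536,-0.23522,-0.17876); r₂ = λ·B[:,1] = (+0.27428,+0.93101,+0.24080)
r₃ = r₁×r₂ = (+0.10978,-0.27908,+0.95397); SVD([r₁ r₂ r₃]) → R = UVᵀ:
  R  [+0.95536 +0.27428 +0.10978]
  R  [-0.23522 +0.93101 -0.27908]
  R  [-0.17876 +0.24080 +0.95397]
t = (-0.08778, +0.15402, +1.30057) m
tr R = 2.840343; θ = arccos((tr R − 1)/2) = 0.402277 rad = 23.049°
axis k = ((R−Rᵀ)₃₂, (R−Rᵀ)₁₃, (R−Rᵀ)₂₁) / (2 sinθ) = (+0.663942, +0.368492, -0.650688)
rvec = θ·k = (+0.267089, +0.148236, -0.261757)

rvec=(0.2671, 0.1482, -0.2618) tvec=(-0.0878, 0.1540, 1.3006)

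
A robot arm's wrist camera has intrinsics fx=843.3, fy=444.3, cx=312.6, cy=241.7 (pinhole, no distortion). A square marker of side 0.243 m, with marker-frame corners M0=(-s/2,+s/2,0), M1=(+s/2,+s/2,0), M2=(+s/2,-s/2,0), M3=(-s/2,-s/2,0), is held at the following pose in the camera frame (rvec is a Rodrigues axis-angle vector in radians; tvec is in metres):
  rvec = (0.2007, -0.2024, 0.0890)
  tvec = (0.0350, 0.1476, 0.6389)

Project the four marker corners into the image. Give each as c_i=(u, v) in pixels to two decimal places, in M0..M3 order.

c0=(184.55, 421.78) c1=(484.97, 419.12) c2=(531.76, 267.48) c3=(212.02, 257.35)

Intrinsics K: fx=843.3, fy=444.3, cx=312.6, cy=241.7
Marker side s = 0.243 m; corners in marker frame (Z=0):
  M0 = (-0.1215, +0.1215, 0)
  M1 = (+0.1215, +0.1215, 0)
  M2 = (+0.1215, -0.1215, 0)
  M3 = (-0.1215, -0.1215, 0)
rvec = (0.2007, -0.2024, 0.0890), |rvec| = θ = 0.29861 rad = 17.109°
Rodrigues: sinθ=0.29419, 1−cosθ=0.04425; R = I + sinθ·[k]× + (1−cosθ)·[k]×²:
    [+0.97574 -0.10784 -0.19054]
    [+0.06752 +0.97608 -0.20667]
    [+0.20827 +0.18879 +0.95968]
t = (0.0350, 0.1476, 0.6389) m
M0: Pc = R·M0+t = (-0.09666, +0.25799, +0.63653); u = 843.3·(-0.09666)/0.63653 + 312.6 = 184.5481, v = 444.3·(+0.25799)/0.63653 + 241.7 = 421.7766
M1: Pc = R·M1+t = (+0.14045, +0.27440, +0.68714); u = 843.3·(+0.14045)/0.68714 + 312.6 = 484.9670, v = 444.3·(+0.27440)/0.68714 + 241.7 = 419.1228
M2: Pc = R·M2+t = (+0.16666, +0.03721, +0.64127); u = 843.3·(+0.16666)/0.64127 + 312.6 = 531.7604, v = 444.3·(+0.03721)/0.64127 + 241.7 = 267.4812
M3: Pc = R·M3+t = (-0.07045, +0.02080, +0.59066); u = 843.3·(-0.07045)/0.59066 + 312.6 = 212.0175, v = 444.3·(+0.02080)/0.59066 + 241.7 = 257.3479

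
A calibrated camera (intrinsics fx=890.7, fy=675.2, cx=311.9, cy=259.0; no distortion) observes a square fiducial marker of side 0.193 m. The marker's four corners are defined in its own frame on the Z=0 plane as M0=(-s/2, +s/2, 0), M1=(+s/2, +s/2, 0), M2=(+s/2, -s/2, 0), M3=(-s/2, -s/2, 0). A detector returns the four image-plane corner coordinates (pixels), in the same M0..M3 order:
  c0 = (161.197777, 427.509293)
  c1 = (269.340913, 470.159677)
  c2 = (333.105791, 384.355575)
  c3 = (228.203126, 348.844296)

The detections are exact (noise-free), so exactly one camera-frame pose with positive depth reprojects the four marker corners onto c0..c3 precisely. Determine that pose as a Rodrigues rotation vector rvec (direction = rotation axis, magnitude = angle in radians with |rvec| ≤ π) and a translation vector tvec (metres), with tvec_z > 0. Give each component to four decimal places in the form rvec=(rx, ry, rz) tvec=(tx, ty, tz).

rvec=(-0.5734, 0.3009, 0.4432) tvec=(-0.0975, 0.2934, 1.3492)

Intrinsics K: fx=890.7, fy=675.2, cx=311.9, cy=259.0
Marker side s = 0.193 m; corners in marker frame (Z=0):
  M0 = (-0.0965, +0.0965, 0)
  M1 = (+0.0965, +0.0965, 0)
  M2 = (+0.0965, -0.0965, 0)
  M3 = (-0.0965, -0.0965, 0)
Detected image corners:
  c0 = (161.197777, 427.509293) px
  c1 = (269.340913, 470.159677) px
  c2 = (333.105791, 384.355575) px
  c3 = (228.203126, 348.844296) px
Planar DLT: solve 8×8 A·h = b for H (H[2,2]=1):
  H  [+479.69121 -422.27697 +247.52944]
  H  [+83.55552 +288.66737 +405.83763]
  H  [-0.29024 -0.33577 +1.00000]
B = K⁻¹H; ‖b₁‖=0.741180, ‖b₂‖=0.741180; λ = 2/(‖b₁‖+‖b₂‖) = 1.349199, sign → tz>0 ⇒ λ=+1.349199
r₁ = λ·B[:,0] = (+0.86374,+0.31717,-0.39159); r₂ = λ·B[:,1] = (-0.48101,+0.75060,-0.45302)
r₃ = r₁×r₂ = (+0.15024,+0.57966,+0.80089); SVD([r₁ r₂ r₃]) → R = UVᵀ:
  R  [+0.86374 -0.48101 +0.15024]
  R  [+0.31717 +0.75060 +0.57966]
  R  [-0.39159 -0.45302 +0.80089]
t = (-0.09751, +0.29341, +1.34920) m
tr R = 2.415231; θ = arccos((tr R − 1)/2) = 0.784679 rad = 44.959°
axis k = ((R−Rᵀ)₃₂, (R−Rᵀ)₁₃, (R−Rᵀ)₂₁) / (2 sinθ) = (-0.730743, +0.383412, +0.564809)
rvec = θ·k = (-0.573399, +0.300855, +0.443194)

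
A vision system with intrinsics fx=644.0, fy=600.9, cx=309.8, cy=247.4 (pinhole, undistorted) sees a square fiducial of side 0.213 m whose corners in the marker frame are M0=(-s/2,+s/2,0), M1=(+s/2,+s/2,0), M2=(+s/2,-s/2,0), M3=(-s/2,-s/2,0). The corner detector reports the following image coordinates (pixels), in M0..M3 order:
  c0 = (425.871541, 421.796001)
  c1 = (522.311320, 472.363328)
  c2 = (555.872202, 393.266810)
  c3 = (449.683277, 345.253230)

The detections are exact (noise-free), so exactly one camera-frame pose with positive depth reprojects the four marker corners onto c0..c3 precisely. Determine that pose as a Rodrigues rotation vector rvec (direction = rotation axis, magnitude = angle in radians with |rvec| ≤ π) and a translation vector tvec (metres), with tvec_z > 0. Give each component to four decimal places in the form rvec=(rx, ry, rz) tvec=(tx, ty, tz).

rvec=(0.3989, 0.5795, 0.2775) tvec=(0.3466, 0.3401, 1.2674)

Intrinsics K: fx=644.0, fy=600.9, cx=309.8, cy=247.4
Marker side s = 0.213 m; corners in marker frame (Z=0):
  M0 = (-0.1065, +0.1065, 0)
  M1 = (+0.1065, +0.1065, 0)
  M2 = (+0.1065, -0.1065, 0)
  M3 = (-0.1065, -0.1065, 0)
Detected image corners:
  c0 = (425.871541, 421.796001) px
  c1 = (522.311320, 472.363328) px
  c2 = (555.872202, 393.266810) px
  c3 = (449.683277, 345.253230) px
Planar DLT: solve 8×8 A·h = b for H (H[2,2]=1):
  H  [+292.49203 +35.26964 +485.89214]
  H  [+79.27336 +506.37150 +408.62423]
  H  [-0.37327 +0.34608 +1.00000]
B = K⁻¹H; ‖b₁‖=0.789009, ‖b₂‖=0.789009; λ = 2/(‖b₁‖+‖b₂‖) = 1.267413, sign → tz>0 ⇒ λ=+1.267413
r₁ = λ·B[:,0] = (+0.80322,+0.36198,-0.47309); r₂ = λ·B[:,1] = (-0.14159,+0.88745,+0.43863)
r₃ = r₁×r₂ = (+0.57862,-0.28533,+0.76406); SVD([r₁ r₂ r₃]) → R = UVᵀ:
  R  [+0.80322 -0.14159 +0.57862]
  R  [+0.36198 +0.88745 -0.28533]
  R  [-0.47309 +0.43863 +0.76406]
t = (+0.34656, +0.34005, +1.26741) m
tr R = 2.454725; θ = arccos((tr R − 1)/2) = 0.756325 rad = 43.334°
axis k = ((R−Rᵀ)₃₂, (R−Rᵀ)₁₃, (R−Rᵀ)₂₁) / (2 sinθ) = (+0.527467, +0.766265, +0.366900)
rvec = θ·k = (+0.398937, +0.579546, +0.277496)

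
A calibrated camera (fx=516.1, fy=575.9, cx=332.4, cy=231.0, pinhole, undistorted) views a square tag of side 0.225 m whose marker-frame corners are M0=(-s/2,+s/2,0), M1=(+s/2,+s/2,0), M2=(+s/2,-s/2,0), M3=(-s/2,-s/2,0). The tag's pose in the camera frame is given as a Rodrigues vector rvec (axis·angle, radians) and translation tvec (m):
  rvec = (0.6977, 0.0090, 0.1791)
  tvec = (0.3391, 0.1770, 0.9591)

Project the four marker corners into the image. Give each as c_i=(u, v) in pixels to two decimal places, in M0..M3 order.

Intrinsics K: fx=516.1, fy=575.9, cx=332.4, cy=231.0
Marker side s = 0.225 m; corners in marker frame (Z=0):
  M0 = (-0.1125, +0.1125, 0)
  M1 = (+0.1125, +0.1125, 0)
  M2 = (+0.1125, -0.1125, 0)
  M3 = (-0.1125, -0.1125, 0)
rvec = (0.6977, 0.0090, 0.1791), |rvec| = θ = 0.72038 rad = 41.275°
Rodrigues: sinθ=0.65967, 1−cosθ=0.24844; R = I + sinθ·[k]× + (1−cosθ)·[k]×²:
    [+0.98460 -0.16100 +0.06806]
    [+0.16701 +0.75160 -0.63813]
    [+0.05158 +0.63967 +0.76691]
t = (0.3391, 0.1770, 0.9591) m
M0: Pc = R·M0+t = (+0.21022, +0.24277, +1.02526); u = 516.1·(+0.21022)/1.02526 + 332.4 = 438.2212, v = 575.9·(+0.24277)/1.02526 + 231.0 = 367.3641
M1: Pc = R·M1+t = (+0.43176, +0.28034, +1.03687); u = 516.1·(+0.43176)/1.03687 + 332.4 = 547.3062, v = 575.9·(+0.28034)/1.03687 + 231.0 = 386.7094
M2: Pc = R·M2+t = (+0.46798, +0.11123, +0.89294); u = 516.1·(+0.46798)/0.89294 + 332.4 = 602.8827, v = 575.9·(+0.11123)/0.89294 + 231.0 = 302.7405
M3: Pc = R·M3+t = (+0.24644, +0.07366, +0.88133); u = 516.1·(+0.24644)/0.88133 + 332.4 = 476.7154, v = 575.9·(+0.07366)/0.88133 + 231.0 = 279.1302

c0=(438.22, 367.36) c1=(547.31, 386.71) c2=(602.88, 302.74) c3=(476.72, 279.13)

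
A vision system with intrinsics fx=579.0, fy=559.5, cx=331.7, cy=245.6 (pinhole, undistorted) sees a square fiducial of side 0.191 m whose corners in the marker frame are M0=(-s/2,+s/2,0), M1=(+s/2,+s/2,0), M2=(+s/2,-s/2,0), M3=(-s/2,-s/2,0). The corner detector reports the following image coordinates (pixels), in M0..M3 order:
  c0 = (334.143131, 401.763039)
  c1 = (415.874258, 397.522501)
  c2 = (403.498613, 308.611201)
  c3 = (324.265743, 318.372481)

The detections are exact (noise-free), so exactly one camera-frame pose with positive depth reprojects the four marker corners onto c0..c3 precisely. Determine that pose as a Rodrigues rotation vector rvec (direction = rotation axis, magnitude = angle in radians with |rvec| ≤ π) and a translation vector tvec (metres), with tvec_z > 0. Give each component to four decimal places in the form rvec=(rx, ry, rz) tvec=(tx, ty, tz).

Intrinsics K: fx=579.0, fy=559.5, cx=331.7, cy=245.6
Marker side s = 0.191 m; corners in marker frame (Z=0):
  M0 = (-0.0955, +0.0955, 0)
  M1 = (+0.0955, +0.0955, 0)
  M2 = (+0.0955, -0.0955, 0)
  M3 = (-0.0955, -0.0955, 0)
Detected image corners:
  c0 = (334.143131, 401.763039) px
  c1 = (415.874258, 397.522501) px
  c2 = (403.498613, 308.611201) px
  c3 = (324.265743, 318.372481) px
Planar DLT: solve 8×8 A·h = b for H (H[2,2]=1):
  H  [+293.89981 +15.60950 +368.05919]
  H  [-159.77175 +409.62590 +356.21014]
  H  [-0.34484 -0.11485 +1.00000]
B = K⁻¹H; ‖b₁‖=0.796344, ‖b₂‖=0.796344; λ = 2/(‖b₁‖+‖b₂‖) = 1.255739, sign → tz>0 ⇒ λ=+1.255739
r₁ = λ·B[:,0] = (+0.88549,-0.16851,-0.43303); r₂ = λ·B[:,1] = (+0.11647,+0.98267,-0.14422)
r₃ = r₁×r₂ = (+0.44983,+0.07727,+0.88977); SVD([r₁ r₂ r₃]) → R = UVᵀ:
  R  [+0.88549 +0.11647 +0.44983]
  R  [-0.16851 +0.98267 +0.07727]
  R  [-0.43303 -0.14422 +0.88977]
t = (+0.07886, +0.24825, +1.25574) m
tr R = 2.757923; θ = arccos((tr R − 1)/2) = 0.497116 rad = 28.483°
axis k = ((R−Rᵀ)₃₂, (R−Rᵀ)₁₃, (R−Rᵀ)₂₁) / (2 sinθ) = (-0.232213, +0.925637, -0.298788)
rvec = θ·k = (-0.115437, +0.460148, -0.148532)

rvec=(-0.1154, 0.4601, -0.1485) tvec=(0.0789, 0.2483, 1.2557)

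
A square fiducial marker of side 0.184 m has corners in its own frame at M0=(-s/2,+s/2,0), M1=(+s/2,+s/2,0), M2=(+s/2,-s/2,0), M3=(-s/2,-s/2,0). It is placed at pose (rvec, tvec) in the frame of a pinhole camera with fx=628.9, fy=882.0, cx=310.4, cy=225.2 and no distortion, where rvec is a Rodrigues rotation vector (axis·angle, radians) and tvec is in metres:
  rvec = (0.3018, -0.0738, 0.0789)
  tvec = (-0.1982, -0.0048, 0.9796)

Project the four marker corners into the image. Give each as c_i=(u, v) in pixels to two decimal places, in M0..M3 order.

c0=(122.89, 292.88) c1=(239.17, 302.48) c2=(245.84, 145.99) c3=(123.01, 133.27)

Intrinsics K: fx=628.9, fy=882.0, cx=310.4, cy=225.2
Marker side s = 0.184 m; corners in marker frame (Z=0):
  M0 = (-0.0920, +0.0920, 0)
  M1 = (+0.0920, +0.0920, 0)
  M2 = (+0.0920, -0.0920, 0)
  M3 = (-0.0920, -0.0920, 0)
rvec = (0.3018, -0.0738, 0.0789), |rvec| = θ = 0.32055 rad = 18.366°
Rodrigues: sinθ=0.31509, 1−cosθ=0.05094; R = I + sinθ·[k]× + (1−cosθ)·[k]×²:
    [+0.99421 -0.08860 -0.06074]
    [+0.06651 +0.95176 -0.29954]
    [+0.08435 +0.29377 +0.95215]
t = (-0.1982, -0.0048, 0.9796) m
M0: Pc = R·M0+t = (-0.29782, +0.07664, +0.99887); u = 628.9·(-0.29782)/0.99887 + 310.4 = 122.8894, v = 882.0·(+0.07664)/0.99887 + 225.2 = 292.8755
M1: Pc = R·M1+t = (-0.11488, +0.08888, +1.01439); u = 628.9·(-0.11488)/1.01439 + 310.4 = 239.1746, v = 882.0·(+0.08888)/1.01439 + 225.2 = 302.4815
M2: Pc = R·M2+t = (-0.09858, -0.08624, +0.96033); u = 628.9·(-0.09858)/0.96033 + 310.4 = 245.8413, v = 882.0·(-0.08624)/0.96033 + 225.2 = 145.9920
M3: Pc = R·M3+t = (-0.28152, -0.09848, +0.94481); u = 628.9·(-0.28152)/0.94481 + 310.4 = 123.0128, v = 882.0·(-0.09848)/0.94481 + 225.2 = 133.2659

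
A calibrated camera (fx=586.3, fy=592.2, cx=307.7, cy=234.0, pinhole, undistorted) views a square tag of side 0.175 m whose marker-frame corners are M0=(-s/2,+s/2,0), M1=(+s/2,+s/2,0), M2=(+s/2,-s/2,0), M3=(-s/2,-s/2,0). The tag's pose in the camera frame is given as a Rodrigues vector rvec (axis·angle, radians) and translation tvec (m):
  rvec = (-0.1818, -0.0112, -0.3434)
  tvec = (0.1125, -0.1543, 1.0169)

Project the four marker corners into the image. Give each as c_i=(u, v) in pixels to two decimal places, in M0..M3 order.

Intrinsics K: fx=586.3, fy=592.2, cx=307.7, cy=234.0
Marker side s = 0.175 m; corners in marker frame (Z=0):
  M0 = (-0.0875, +0.0875, 0)
  M1 = (+0.0875, +0.0875, 0)
  M2 = (+0.0875, -0.0875, 0)
  M3 = (-0.0875, -0.0875, 0)
rvec = (-0.1818, -0.0112, -0.3434), |rvec| = θ = 0.38872 rad = 22.272°
Rodrigues: sinθ=0.37900, 1−cosθ=0.07460; R = I + sinθ·[k]× + (1−cosθ)·[k]×²:
    [+0.94171 +0.33582 +0.01990]
    [-0.33381 +0.92546 +0.17916]
    [+0.04174 -0.17536 +0.98362]
t = (0.1125, -0.1543, 1.0169) m
M0: Pc = R·M0+t = (+0.05948, -0.04411, +0.99790); u = 586.3·(+0.05948)/0.99790 + 307.7 = 342.6490, v = 592.2·(-0.04411)/0.99790 + 234.0 = 207.8209
M1: Pc = R·M1+t = (+0.22428, -0.10253, +1.00521); u = 586.3·(+0.22428)/1.00521 + 307.7 = 438.5166, v = 592.2·(-0.10253)/1.00521 + 234.0 = 173.5958
M2: Pc = R·M2+t = (+0.16552, -0.26449, +1.03590); u = 586.3·(+0.16552)/1.03590 + 307.7 = 401.3791, v = 592.2·(-0.26449)/1.03590 + 234.0 = 82.7989
M3: Pc = R·M3+t = (+0.00072, -0.20607, +1.02859); u = 586.3·(+0.00072)/1.02859 + 307.7 = 308.1078, v = 592.2·(-0.20607)/1.02859 + 234.0 = 115.3580

c0=(342.65, 207.82) c1=(438.52, 173.60) c2=(401.38, 82.80) c3=(308.11, 115.36)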